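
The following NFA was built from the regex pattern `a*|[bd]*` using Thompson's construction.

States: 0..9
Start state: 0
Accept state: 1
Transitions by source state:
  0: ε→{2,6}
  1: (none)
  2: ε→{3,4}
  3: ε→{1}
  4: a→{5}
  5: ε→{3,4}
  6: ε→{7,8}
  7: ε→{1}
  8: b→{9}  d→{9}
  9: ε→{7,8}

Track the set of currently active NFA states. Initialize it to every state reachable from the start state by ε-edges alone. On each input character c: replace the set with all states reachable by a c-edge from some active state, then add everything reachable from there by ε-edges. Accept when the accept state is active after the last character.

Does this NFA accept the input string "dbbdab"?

Answer: REJECT

Steps:
S₀ = ε-closure({0}) = {0,1,2,3,4,6,7,8}
'd' @ 1: {1,7,8,9}  [accepting]
'b' @ 2: {1,7,8,9}  [accepting]
'b' @ 3: {1,7,8,9}  [accepting]
'd' @ 4: {1,7,8,9}  [accepting]
'a' @ 5: {}  — dead — no transitions
rest 'b' ignored (set empty)
end set {} — state 1 not in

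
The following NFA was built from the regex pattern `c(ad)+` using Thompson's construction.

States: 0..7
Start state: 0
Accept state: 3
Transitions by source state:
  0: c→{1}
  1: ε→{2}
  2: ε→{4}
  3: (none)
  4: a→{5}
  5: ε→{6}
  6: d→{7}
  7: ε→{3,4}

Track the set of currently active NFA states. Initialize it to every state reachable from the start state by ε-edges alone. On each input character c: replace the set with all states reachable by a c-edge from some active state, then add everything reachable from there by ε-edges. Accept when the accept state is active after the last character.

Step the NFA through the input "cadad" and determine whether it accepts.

Answer: ACCEPT

Trace:
S₀ = ε-closure({0}) = {0}
'c' @ 1: {1,2,4}
'a' @ 2: {5,6}
'd' @ 3: {3,4,7}  [accepting]
'a' @ 4: {5,6}
'd' @ 5: {3,4,7}  [accepting]
after full input: {3,4,7}  (accept=3 in)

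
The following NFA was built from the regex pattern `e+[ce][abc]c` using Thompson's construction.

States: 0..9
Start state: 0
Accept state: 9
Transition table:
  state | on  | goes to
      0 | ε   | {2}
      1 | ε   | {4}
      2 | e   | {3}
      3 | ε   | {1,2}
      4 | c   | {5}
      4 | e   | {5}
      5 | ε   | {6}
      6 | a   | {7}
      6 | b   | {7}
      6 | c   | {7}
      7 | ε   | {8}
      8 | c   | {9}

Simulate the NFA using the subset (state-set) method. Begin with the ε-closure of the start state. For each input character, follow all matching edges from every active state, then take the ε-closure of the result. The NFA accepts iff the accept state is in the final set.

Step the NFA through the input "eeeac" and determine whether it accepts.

S₀ = ε-closure({0}) = {0,2}
'e' @ 1: {1,2,3,4}
'e' @ 2: {1,2,3,4,5,6}
'e' @ 3: {1,2,3,4,5,6}
'a' @ 4: {7,8}
'c' @ 5: {9}  [accepting]
after full input: {9}  (accept=9 in)

Answer: ACCEPT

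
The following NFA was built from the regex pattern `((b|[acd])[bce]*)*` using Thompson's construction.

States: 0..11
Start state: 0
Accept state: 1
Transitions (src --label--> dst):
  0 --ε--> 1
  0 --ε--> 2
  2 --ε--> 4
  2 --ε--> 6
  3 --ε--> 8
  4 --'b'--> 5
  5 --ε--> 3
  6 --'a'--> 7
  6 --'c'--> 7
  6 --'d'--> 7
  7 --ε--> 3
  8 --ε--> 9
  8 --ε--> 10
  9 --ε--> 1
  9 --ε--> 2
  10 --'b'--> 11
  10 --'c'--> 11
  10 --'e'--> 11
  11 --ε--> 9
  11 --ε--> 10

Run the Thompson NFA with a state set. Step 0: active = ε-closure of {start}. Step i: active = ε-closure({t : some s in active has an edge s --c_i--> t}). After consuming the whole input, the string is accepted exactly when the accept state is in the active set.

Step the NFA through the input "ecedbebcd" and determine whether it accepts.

Answer: REJECT

Trace:
initial (ε-close {0}): {0,1,2,4,6}
'e' @ 1: {}  — dead — no transitions
rest 'cedbebcd' ignored (set empty)
end set {} — state 1 not in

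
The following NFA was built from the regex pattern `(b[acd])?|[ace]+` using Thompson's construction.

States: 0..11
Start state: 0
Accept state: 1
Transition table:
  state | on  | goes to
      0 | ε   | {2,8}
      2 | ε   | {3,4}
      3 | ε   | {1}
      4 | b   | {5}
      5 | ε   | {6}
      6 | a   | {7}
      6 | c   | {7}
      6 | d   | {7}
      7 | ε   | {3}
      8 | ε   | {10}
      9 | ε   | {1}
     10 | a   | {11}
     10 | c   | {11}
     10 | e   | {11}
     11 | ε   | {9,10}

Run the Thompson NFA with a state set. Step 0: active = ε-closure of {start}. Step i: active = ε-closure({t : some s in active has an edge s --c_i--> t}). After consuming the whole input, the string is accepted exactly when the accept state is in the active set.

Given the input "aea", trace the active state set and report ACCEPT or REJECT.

start: ε-closure({0}) = {0,1,2,3,4,8,10}
'a' @ 1: {1,9,10,11}  (accept∈set)
'e' @ 2: {1,9,10,11}  (accept∈set)
'a' @ 3: {1,9,10,11}  (accept∈set)
after full input: {1,9,10,11}  (accept=1 in)

Answer: ACCEPT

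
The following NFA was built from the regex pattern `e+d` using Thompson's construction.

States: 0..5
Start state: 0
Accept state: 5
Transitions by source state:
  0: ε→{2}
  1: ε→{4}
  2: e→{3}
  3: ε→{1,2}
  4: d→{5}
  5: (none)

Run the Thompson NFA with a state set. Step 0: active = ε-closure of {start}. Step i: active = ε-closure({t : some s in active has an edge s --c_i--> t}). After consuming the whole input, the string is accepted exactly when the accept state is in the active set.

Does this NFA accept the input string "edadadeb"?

Answer: REJECT

Derivation:
initial (ε-close {0}): {0,2}
'e' @ 1: {1,2,3,4}
'd' @ 2: {5}  (accept∈set)
'a' @ 3: {}  — no active states
rest 'dadeb' ignored (set empty)
final: {}; accept 5 not in set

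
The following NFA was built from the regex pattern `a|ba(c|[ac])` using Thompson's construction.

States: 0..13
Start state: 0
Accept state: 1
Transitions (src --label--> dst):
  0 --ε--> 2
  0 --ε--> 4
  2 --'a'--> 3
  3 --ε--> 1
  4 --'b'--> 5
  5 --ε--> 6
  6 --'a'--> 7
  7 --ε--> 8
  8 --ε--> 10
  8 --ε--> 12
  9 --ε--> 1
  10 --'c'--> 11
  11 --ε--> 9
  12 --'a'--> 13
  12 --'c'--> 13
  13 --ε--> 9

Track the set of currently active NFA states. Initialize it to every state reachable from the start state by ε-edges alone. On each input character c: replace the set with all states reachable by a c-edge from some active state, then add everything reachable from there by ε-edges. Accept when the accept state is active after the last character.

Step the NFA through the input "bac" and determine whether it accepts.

initial (ε-close {0}): {0,2,4}
'b' @ 1: {5,6}
'a' @ 2: {7,8,10,12}
'c' @ 3: {1,9,11,13}  (accept∈set)
after full input: {1,9,11,13}  (accept=1 in)

Answer: ACCEPT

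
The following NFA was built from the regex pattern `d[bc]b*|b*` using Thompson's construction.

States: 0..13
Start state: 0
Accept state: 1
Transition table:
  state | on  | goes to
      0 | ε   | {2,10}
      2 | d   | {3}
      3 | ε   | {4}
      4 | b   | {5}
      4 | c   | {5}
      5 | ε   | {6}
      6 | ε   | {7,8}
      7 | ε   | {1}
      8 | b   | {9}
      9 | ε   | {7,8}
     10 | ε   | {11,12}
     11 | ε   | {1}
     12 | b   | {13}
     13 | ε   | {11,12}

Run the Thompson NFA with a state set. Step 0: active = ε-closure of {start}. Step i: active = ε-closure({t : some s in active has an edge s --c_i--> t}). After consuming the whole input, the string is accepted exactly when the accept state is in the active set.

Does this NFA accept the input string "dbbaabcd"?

start: ε-closure({0}) = {0,1,2,10,11,12}
'd' @ 1: {3,4}
'b' @ 2: {1,5,6,7,8}  ✓accept
'b' @ 3: {1,7,8,9}  ✓accept
'a' @ 4: {}  — no active states
rest 'abcd' ignored (set empty)
end set {} — state 1 not in

Answer: REJECT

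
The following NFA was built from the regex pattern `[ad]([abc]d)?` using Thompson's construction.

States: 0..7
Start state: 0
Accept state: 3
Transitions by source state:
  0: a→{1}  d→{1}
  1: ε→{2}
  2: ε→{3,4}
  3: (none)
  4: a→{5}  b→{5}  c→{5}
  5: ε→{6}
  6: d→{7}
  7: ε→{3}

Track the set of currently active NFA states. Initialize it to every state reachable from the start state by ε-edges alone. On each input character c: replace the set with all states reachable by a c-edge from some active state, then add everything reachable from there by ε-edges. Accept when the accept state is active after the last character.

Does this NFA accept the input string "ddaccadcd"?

initial (ε-close {0}): {0}
'd' @ 1: {1,2,3,4}  (accept∈set)
'd' @ 2: {}  — dead — no transitions
rest 'accadcd' ignored (set empty)
end set {} — state 3 not in

Answer: REJECT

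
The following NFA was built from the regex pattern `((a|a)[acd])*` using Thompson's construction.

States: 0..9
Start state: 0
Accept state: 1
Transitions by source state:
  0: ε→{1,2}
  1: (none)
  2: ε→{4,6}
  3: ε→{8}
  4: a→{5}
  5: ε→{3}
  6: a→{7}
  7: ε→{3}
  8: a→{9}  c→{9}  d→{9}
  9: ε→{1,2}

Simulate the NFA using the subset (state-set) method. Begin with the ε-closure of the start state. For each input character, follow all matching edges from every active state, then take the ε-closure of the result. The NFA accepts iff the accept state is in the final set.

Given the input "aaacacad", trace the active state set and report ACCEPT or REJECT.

start: ε-closure({0}) = {0,1,2,4,6}
'a' @ 1: {3,5,7,8}
'a' @ 2: {1,2,4,6,9}  [accepting]
'a' @ 3: {3,5,7,8}
'c' @ 4: {1,2,4,6,9}  [accepting]
'a' @ 5: {3,5,7,8}
'c' @ 6: {1,2,4,6,9}  [accepting]
'a' @ 7: {3,5,7,8}
'd' @ 8: {1,2,4,6,9}  [accepting]
end set {1,2,4,6,9} — state 1 in

Answer: ACCEPT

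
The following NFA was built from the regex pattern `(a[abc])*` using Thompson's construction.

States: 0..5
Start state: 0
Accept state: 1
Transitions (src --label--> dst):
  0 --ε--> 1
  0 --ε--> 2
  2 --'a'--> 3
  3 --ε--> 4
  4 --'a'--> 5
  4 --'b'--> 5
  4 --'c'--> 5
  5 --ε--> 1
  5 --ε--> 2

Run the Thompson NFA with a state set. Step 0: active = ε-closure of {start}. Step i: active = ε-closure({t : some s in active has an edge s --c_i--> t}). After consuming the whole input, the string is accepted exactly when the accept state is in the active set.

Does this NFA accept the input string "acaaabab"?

S₀ = ε-closure({0}) = {0,1,2}
'a' @ 1: {3,4}
'c' @ 2: {1,2,5}  ✓accept
'a' @ 3: {3,4}
'a' @ 4: {1,2,5}  ✓accept
'a' @ 5: {3,4}
'b' @ 6: {1,2,5}  ✓accept
'a' @ 7: {3,4}
'b' @ 8: {1,2,5}  ✓accept
after full input: {1,2,5}  (accept=1 in)

Answer: ACCEPT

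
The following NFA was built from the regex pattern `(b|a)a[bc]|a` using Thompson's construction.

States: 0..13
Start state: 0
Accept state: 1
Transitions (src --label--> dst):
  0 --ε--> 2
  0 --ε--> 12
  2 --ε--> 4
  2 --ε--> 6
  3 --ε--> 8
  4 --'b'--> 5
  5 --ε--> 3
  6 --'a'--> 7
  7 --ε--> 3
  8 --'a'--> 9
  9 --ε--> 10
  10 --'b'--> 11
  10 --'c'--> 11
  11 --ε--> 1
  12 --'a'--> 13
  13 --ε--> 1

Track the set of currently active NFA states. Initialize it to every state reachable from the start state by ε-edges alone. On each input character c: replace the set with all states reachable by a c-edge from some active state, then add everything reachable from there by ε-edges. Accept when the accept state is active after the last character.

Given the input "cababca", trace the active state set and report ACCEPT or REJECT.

S₀ = ε-closure({0}) = {0,2,4,6,12}
'c' @ 1: {}  — no active states
rest 'ababca' ignored (set empty)
final: {}; accept 1 not in set

Answer: REJECT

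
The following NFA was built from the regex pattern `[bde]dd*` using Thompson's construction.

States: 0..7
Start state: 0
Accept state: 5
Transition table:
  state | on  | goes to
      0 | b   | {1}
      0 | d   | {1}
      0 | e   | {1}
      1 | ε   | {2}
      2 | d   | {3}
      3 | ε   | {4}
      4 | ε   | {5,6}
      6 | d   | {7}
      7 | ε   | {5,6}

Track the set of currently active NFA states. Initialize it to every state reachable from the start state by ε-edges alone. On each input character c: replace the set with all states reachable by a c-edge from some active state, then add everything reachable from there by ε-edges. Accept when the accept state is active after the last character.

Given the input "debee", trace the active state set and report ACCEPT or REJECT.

Answer: REJECT

Derivation:
initial (ε-close {0}): {0}
'd' @ 1: {1,2}
'e' @ 2: {}  — state set empty
rest 'bee' ignored (set empty)
final: {}; accept 5 not in set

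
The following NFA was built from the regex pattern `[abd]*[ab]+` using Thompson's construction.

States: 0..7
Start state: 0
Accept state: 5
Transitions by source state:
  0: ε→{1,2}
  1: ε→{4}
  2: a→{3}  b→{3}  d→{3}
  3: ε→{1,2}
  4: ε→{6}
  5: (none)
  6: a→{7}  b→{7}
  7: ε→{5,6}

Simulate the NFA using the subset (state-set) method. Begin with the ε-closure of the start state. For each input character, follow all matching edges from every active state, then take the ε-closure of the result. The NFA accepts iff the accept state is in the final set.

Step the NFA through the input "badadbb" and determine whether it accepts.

Answer: ACCEPT

Steps:
start: ε-closure({0}) = {0,1,2,4,6}
'b' @ 1: {1,2,3,4,5,6,7}  (accept∈set)
'a' @ 2: {1,2,3,4,5,6,7}  (accept∈set)
'd' @ 3: {1,2,3,4,6}
'a' @ 4: {1,2,3,4,5,6,7}  (accept∈set)
'd' @ 5: {1,2,3,4,6}
'b' @ 6: {1,2,3,4,5,6,7}  (accept∈set)
'b' @ 7: {1,2,3,4,5,6,7}  (accept∈set)
final: {1,2,3,4,5,6,7}; accept 5 in set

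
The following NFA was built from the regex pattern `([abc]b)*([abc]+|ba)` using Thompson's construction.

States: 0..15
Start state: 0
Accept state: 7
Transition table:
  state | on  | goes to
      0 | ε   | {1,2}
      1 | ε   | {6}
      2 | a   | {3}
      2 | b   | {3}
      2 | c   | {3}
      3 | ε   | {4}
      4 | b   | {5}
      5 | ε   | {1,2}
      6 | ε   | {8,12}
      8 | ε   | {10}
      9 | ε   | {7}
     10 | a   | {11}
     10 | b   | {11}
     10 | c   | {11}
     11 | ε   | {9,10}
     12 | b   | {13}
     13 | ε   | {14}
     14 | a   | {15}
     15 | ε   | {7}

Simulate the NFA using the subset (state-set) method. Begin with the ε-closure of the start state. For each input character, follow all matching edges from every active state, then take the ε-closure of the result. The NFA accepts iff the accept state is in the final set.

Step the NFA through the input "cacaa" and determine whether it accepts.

Answer: ACCEPT

Derivation:
start: ε-closure({0}) = {0,1,2,6,8,10,12}
'c' @ 1: {3,4,7,9,10,11}  ✓accept
'a' @ 2: {7,9,10,11}  ✓accept
'c' @ 3: {7,9,10,11}  ✓accept
'a' @ 4: {7,9,10,11}  ✓accept
'a' @ 5: {7,9,10,11}  ✓accept
end set {7,9,10,11} — state 7 in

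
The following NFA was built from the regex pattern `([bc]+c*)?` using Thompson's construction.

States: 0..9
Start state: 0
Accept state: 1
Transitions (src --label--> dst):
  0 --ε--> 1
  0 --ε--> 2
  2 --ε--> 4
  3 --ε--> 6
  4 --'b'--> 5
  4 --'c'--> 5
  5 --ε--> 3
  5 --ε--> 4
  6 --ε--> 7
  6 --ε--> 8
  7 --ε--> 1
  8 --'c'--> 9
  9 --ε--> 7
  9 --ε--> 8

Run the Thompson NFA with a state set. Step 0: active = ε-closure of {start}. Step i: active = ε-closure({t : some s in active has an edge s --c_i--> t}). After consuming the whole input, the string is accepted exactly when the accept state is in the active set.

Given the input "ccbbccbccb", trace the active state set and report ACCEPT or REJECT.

Answer: ACCEPT

Trace:
initial (ε-close {0}): {0,1,2,4}
'c' @ 1: {1,3,4,5,6,7,8}  (accept∈set)
'c' @ 2: {1,3,4,5,6,7,8,9}  (accept∈set)
'b' @ 3: {1,3,4,5,6,7,8}  (accept∈set)
'b' @ 4: {1,3,4,5,6,7,8}  (accept∈set)
'c' @ 5: {1,3,4,5,6,7,8,9}  (accept∈set)
'c' @ 6: {1,3,4,5,6,7,8,9}  (accept∈set)
'b' @ 7: {1,3,4,5,6,7,8}  (accept∈set)
'c' @ 8: {1,3,4,5,6,7,8,9}  (accept∈set)
'c' @ 9: {1,3,4,5,6,7,8,9}  (accept∈set)
'b' @ 10: {1,3,4,5,6,7,8}  (accept∈set)
final: {1,3,4,5,6,7,8}; accept 1 in set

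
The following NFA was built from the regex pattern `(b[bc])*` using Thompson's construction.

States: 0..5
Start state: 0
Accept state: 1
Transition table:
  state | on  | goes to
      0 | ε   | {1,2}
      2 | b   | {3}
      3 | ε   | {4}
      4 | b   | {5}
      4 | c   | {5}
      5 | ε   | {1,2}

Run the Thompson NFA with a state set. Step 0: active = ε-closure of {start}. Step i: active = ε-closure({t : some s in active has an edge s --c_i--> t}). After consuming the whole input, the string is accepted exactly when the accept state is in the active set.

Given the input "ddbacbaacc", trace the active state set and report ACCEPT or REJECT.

start: ε-closure({0}) = {0,1,2}
'd' @ 1: {}  — state set empty
rest 'dbacbaacc' ignored (set empty)
final: {}; accept 1 not in set

Answer: REJECT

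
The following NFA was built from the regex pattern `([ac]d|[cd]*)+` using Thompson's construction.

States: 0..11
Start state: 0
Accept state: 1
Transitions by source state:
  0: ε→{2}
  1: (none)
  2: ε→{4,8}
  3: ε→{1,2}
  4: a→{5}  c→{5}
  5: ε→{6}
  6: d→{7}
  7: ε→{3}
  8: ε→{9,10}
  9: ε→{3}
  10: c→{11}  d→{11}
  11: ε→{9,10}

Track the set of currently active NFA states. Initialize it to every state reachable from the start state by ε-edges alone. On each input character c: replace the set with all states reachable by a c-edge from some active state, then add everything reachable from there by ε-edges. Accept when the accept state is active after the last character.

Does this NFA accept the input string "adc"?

Answer: ACCEPT

Derivation:
S₀ = ε-closure({0}) = {0,1,2,3,4,8,9,10}
'a' @ 1: {5,6}
'd' @ 2: {1,2,3,4,7,8,9,10}  (accept∈set)
'c' @ 3: {1,2,3,4,5,6,8,9,10,11}  (accept∈set)
end set {1,2,3,4,5,6,8,9,10,11} — state 1 in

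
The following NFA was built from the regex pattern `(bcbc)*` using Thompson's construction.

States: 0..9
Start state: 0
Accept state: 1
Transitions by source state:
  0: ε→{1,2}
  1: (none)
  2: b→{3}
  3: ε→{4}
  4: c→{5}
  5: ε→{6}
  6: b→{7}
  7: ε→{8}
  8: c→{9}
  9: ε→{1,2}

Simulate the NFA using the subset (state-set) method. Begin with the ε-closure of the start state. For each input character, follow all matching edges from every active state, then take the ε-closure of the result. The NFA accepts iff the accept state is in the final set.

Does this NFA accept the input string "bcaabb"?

Answer: REJECT

Steps:
S₀ = ε-closure({0}) = {0,1,2}
'b' @ 1: {3,4}
'c' @ 2: {5,6}
'a' @ 3: {}  — no active states
rest 'abb' ignored (set empty)
end set {} — state 1 not in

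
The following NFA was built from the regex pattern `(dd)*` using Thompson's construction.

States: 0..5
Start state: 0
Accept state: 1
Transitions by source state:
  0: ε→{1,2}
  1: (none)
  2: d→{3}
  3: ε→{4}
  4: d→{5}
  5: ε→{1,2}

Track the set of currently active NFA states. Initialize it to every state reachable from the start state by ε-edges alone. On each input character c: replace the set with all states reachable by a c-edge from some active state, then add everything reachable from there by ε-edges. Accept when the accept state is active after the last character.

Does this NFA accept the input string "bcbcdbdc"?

Answer: REJECT

Steps:
start: ε-closure({0}) = {0,1,2}
'b' @ 1: {}  — dead — no transitions
rest 'cbcdbdc' ignored (set empty)
after full input: {}  (accept=1 not in)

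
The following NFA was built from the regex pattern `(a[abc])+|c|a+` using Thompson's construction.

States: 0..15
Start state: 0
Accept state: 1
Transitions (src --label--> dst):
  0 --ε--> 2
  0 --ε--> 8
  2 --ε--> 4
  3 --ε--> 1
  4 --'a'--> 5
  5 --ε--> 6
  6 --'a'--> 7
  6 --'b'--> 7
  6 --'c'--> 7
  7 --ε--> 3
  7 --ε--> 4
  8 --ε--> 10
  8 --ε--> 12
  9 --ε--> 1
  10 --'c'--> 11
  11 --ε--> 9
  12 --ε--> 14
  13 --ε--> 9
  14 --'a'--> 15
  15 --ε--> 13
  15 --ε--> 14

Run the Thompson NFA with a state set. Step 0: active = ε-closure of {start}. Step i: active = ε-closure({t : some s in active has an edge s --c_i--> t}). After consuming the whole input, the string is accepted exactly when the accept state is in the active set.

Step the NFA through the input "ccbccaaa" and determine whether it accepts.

Answer: REJECT

Steps:
start: ε-closure({0}) = {0,2,4,8,10,12,14}
'c' @ 1: {1,9,11}  [accepting]
'c' @ 2: {}  — dead — no transitions
rest 'bccaaa' ignored (set empty)
end set {} — state 1 not in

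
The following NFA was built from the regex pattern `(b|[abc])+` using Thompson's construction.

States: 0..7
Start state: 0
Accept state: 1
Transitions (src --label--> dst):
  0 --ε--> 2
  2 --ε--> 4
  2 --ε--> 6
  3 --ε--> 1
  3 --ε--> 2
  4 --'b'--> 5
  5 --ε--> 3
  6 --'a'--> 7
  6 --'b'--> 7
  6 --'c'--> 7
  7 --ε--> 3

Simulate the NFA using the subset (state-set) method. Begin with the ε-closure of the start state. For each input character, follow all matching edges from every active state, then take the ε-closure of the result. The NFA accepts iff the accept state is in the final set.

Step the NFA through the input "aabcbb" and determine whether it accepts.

Answer: ACCEPT

Derivation:
start: ε-closure({0}) = {0,2,4,6}
'a' @ 1: {1,2,3,4,6,7}  ✓accept
'a' @ 2: {1,2,3,4,6,7}  ✓accept
'b' @ 3: {1,2,3,4,5,6,7}  ✓accept
'c' @ 4: {1,2,3,4,6,7}  ✓accept
'b' @ 5: {1,2,3,4,5,6,7}  ✓accept
'b' @ 6: {1,2,3,4,5,6,7}  ✓accept
end set {1,2,3,4,5,6,7} — state 1 in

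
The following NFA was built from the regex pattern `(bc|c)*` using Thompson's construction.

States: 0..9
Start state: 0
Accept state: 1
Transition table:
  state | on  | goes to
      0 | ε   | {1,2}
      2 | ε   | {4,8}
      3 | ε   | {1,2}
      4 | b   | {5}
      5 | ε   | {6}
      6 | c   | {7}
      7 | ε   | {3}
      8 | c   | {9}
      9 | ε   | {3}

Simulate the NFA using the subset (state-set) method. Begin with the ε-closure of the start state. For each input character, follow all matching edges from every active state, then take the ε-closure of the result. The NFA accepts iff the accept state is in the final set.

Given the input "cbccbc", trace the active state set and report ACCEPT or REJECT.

Answer: ACCEPT

Trace:
start: ε-closure({0}) = {0,1,2,4,8}
'c' @ 1: {1,2,3,4,8,9}  [accepting]
'b' @ 2: {5,6}
'c' @ 3: {1,2,3,4,7,8}  [accepting]
'c' @ 4: {1,2,3,4,8,9}  [accepting]
'b' @ 5: {5,6}
'c' @ 6: {1,2,3,4,7,8}  [accepting]
final: {1,2,3,4,7,8}; accept 1 in set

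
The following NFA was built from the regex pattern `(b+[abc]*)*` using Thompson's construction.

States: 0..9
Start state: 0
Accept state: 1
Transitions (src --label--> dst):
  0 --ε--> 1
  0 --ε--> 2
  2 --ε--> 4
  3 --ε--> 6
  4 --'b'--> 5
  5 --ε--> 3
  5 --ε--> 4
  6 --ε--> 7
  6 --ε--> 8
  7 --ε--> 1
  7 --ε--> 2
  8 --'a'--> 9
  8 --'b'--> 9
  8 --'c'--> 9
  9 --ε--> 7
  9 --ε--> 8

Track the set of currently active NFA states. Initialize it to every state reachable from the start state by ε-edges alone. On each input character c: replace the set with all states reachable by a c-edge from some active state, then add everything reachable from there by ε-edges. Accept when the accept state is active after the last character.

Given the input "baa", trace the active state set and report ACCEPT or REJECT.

Answer: ACCEPT

Trace:
initial (ε-close {0}): {0,1,2,4}
'b' @ 1: {1,2,3,4,5,6,7,8}  ✓accept
'a' @ 2: {1,2,4,7,8,9}  ✓accept
'a' @ 3: {1,2,4,7,8,9}  ✓accept
after full input: {1,2,4,7,8,9}  (accept=1 in)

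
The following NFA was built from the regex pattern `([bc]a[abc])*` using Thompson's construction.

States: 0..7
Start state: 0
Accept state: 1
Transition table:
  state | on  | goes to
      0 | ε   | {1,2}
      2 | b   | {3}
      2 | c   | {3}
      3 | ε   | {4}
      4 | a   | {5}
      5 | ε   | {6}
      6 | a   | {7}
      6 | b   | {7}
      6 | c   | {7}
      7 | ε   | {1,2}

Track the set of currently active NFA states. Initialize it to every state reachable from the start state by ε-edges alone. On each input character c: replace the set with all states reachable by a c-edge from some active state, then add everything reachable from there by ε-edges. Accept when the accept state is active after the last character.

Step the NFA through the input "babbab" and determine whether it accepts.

Answer: ACCEPT

Derivation:
start: ε-closure({0}) = {0,1,2}
'b' @ 1: {3,4}
'a' @ 2: {5,6}
'b' @ 3: {1,2,7}  [accepting]
'b' @ 4: {3,4}
'a' @ 5: {5,6}
'b' @ 6: {1,2,7}  [accepting]
final: {1,2,7}; accept 1 in set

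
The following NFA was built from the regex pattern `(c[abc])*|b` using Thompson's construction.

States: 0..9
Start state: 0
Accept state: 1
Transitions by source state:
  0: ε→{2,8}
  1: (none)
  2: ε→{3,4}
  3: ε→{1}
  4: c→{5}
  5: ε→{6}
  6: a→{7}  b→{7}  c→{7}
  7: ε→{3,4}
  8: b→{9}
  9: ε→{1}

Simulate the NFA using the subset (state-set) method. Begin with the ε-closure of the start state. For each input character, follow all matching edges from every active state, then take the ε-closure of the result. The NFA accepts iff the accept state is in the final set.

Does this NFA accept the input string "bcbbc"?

Answer: REJECT

Trace:
start: ε-closure({0}) = {0,1,2,3,4,8}
'b' @ 1: {1,9}  (accept∈set)
'c' @ 2: {}  — no active states
rest 'bbc' ignored (set empty)
final: {}; accept 1 not in set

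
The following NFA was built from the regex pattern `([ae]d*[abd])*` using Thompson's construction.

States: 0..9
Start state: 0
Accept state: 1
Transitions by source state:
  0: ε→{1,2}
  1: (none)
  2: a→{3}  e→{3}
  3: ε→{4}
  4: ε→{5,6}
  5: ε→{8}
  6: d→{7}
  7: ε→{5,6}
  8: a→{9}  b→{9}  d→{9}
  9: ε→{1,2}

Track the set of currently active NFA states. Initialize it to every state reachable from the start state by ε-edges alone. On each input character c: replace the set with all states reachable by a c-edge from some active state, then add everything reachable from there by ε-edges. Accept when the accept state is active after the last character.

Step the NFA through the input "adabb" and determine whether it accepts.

start: ε-closure({0}) = {0,1,2}
'a' @ 1: {3,4,5,6,8}
'd' @ 2: {1,2,5,6,7,8,9}  (accept∈set)
'a' @ 3: {1,2,3,4,5,6,8,9}  (accept∈set)
'b' @ 4: {1,2,9}  (accept∈set)
'b' @ 5: {}  — no active states
after full input: {}  (accept=1 not in)

Answer: REJECT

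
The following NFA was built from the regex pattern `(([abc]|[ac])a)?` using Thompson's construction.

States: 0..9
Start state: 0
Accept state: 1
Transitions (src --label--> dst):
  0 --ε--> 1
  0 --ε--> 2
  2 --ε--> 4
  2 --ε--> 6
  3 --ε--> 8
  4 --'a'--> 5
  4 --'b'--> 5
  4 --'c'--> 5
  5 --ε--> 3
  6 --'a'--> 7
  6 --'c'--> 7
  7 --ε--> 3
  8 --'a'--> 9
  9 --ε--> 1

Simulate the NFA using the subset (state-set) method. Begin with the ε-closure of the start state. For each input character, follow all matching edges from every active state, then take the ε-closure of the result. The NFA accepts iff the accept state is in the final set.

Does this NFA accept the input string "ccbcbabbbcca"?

initial (ε-close {0}): {0,1,2,4,6}
'c' @ 1: {3,5,7,8}
'c' @ 2: {}  — dead — no transitions
rest 'bcbabbbcca' ignored (set empty)
final: {}; accept 1 not in set

Answer: REJECT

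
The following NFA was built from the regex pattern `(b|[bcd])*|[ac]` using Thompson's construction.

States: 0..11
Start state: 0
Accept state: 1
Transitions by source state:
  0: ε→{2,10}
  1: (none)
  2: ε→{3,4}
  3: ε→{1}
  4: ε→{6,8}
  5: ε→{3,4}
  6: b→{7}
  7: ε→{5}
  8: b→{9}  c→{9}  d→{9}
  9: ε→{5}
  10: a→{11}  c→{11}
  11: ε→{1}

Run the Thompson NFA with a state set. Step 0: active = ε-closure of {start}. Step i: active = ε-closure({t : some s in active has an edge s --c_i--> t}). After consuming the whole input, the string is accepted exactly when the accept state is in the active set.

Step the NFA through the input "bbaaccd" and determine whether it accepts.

start: ε-closure({0}) = {0,1,2,3,4,6,8,10}
'b' @ 1: {1,3,4,5,6,7,8,9}  (accept∈set)
'b' @ 2: {1,3,4,5,6,7,8,9}  (accept∈set)
'a' @ 3: {}  — dead — no transitions
rest 'accd' ignored (set empty)
final: {}; accept 1 not in set

Answer: REJECT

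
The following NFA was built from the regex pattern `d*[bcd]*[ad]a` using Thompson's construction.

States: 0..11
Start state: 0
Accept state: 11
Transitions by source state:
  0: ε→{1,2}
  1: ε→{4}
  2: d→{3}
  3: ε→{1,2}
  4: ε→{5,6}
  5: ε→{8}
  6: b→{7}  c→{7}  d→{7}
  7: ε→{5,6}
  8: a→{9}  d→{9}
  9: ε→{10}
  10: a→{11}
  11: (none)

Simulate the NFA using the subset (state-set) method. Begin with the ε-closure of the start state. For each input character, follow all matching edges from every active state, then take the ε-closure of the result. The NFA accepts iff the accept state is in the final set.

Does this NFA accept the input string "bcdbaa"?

start: ε-closure({0}) = {0,1,2,4,5,6,8}
'b' @ 1: {5,6,7,8}
'c' @ 2: {5,6,7,8}
'd' @ 3: {5,6,7,8,9,10}
'b' @ 4: {5,6,7,8}
'a' @ 5: {9,10}
'a' @ 6: {11}  [accepting]
final: {11}; accept 11 in set

Answer: ACCEPT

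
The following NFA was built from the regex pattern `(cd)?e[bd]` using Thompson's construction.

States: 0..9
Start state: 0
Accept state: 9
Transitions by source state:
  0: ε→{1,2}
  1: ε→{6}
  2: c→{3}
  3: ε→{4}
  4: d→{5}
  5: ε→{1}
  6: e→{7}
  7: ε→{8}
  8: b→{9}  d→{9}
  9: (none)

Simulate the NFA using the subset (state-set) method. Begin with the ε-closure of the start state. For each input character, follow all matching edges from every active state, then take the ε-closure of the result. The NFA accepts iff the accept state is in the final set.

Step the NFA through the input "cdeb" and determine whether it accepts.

initial (ε-close {0}): {0,1,2,6}
'c' @ 1: {3,4}
'd' @ 2: {1,5,6}
'e' @ 3: {7,8}
'b' @ 4: {9}  [accepting]
final: {9}; accept 9 in set

Answer: ACCEPT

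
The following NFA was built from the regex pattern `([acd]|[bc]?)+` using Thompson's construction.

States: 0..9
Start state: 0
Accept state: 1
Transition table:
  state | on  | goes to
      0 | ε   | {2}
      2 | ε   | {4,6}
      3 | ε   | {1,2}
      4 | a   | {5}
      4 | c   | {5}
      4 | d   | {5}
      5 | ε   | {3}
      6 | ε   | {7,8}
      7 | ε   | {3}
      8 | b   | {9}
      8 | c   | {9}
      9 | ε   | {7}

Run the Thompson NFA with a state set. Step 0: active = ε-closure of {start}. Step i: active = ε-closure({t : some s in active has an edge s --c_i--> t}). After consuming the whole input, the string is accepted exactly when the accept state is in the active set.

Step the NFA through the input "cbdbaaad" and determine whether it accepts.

Answer: ACCEPT

Trace:
S₀ = ε-closure({0}) = {0,1,2,3,4,6,7,8}
'c' @ 1: {1,2,3,4,5,6,7,8,9}  ✓accept
'b' @ 2: {1,2,3,4,6,7,8,9}  ✓accept
'd' @ 3: {1,2,3,4,5,6,7,8}  ✓accept
'b' @ 4: {1,2,3,4,6,7,8,9}  ✓accept
'a' @ 5: {1,2,3,4,5,6,7,8}  ✓accept
'a' @ 6: {1,2,3,4,5,6,7,8}  ✓accept
'a' @ 7: {1,2,3,4,5,6,7,8}  ✓accept
'd' @ 8: {1,2,3,4,5,6,7,8}  ✓accept
after full input: {1,2,3,4,5,6,7,8}  (accept=1 in)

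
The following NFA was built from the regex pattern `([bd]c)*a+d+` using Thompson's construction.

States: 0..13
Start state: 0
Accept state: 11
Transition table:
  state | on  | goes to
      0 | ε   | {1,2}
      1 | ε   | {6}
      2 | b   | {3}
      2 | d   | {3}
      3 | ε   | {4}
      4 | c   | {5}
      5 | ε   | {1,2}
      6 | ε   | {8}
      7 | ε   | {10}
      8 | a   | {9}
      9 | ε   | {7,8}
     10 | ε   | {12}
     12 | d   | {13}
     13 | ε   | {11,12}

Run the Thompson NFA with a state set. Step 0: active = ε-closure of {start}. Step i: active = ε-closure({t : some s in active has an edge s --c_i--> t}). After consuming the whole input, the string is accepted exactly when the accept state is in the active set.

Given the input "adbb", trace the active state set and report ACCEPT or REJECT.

Answer: REJECT

Derivation:
S₀ = ε-closure({0}) = {0,1,2,6,8}
'a' @ 1: {7,8,9,10,12}
'd' @ 2: {11,12,13}  (accept∈set)
'b' @ 3: {}  — state set empty
rest 'b' ignored (set empty)
end set {} — state 11 not in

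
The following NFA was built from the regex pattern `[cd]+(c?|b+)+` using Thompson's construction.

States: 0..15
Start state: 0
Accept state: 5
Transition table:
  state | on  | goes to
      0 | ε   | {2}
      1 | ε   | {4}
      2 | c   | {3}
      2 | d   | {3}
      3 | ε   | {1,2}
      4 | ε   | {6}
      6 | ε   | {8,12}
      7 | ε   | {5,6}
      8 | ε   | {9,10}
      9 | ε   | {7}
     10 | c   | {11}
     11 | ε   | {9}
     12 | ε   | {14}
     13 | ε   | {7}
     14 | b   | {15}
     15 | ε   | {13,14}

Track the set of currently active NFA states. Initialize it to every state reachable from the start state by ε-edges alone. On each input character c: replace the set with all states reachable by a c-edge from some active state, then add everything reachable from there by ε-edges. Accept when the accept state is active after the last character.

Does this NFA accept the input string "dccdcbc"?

initial (ε-close {0}): {0,2}
'd' @ 1: {1,2,3,4,5,6,7,8,9,10,12,14}  (accept∈set)
'c' @ 2: {1,2,3,4,5,6,7,8,9,10,11,12,14}  (accept∈set)
'c' @ 3: {1,2,3,4,5,6,7,8,9,10,11,12,14}  (accept∈set)
'd' @ 4: {1,2,3,4,5,6,7,8,9,10,12,14}  (accept∈set)
'c' @ 5: {1,2,3,4,5,6,7,8,9,10,11,12,14}  (accept∈set)
'b' @ 6: {5,6,7,8,9,10,12,13,14,15}  (accept∈set)
'c' @ 7: {5,6,7,8,9,10,11,12,14}  (accept∈set)
final: {5,6,7,8,9,10,11,12,14}; accept 5 in set

Answer: ACCEPT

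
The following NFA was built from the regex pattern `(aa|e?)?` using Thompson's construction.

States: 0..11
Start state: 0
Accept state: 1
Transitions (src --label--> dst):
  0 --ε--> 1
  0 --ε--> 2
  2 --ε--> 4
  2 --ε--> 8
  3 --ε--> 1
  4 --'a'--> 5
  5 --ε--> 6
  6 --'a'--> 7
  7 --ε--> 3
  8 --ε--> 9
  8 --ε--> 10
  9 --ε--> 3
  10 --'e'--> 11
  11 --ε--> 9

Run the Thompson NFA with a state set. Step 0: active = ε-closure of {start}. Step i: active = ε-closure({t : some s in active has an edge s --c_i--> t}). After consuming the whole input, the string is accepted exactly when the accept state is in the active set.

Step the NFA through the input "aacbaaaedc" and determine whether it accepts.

Answer: REJECT

Steps:
initial (ε-close {0}): {0,1,2,3,4,8,9,10}
'a' @ 1: {5,6}
'a' @ 2: {1,3,7}  (accept∈set)
'c' @ 3: {}  — state set empty
rest 'baaaedc' ignored (set empty)
end set {} — state 1 not in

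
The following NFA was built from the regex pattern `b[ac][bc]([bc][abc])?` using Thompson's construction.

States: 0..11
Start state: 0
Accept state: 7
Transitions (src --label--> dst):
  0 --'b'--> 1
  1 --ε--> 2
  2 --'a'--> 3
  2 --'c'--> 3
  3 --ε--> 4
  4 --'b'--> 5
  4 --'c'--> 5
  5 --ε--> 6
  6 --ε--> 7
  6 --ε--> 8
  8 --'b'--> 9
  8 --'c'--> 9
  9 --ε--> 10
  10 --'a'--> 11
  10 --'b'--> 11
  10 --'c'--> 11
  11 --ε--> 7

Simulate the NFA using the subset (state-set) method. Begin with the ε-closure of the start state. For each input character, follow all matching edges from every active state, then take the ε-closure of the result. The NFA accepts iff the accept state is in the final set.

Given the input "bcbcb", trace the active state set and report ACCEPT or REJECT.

Answer: ACCEPT

Steps:
start: ε-closure({0}) = {0}
'b' @ 1: {1,2}
'c' @ 2: {3,4}
'b' @ 3: {5,6,7,8}  [accepting]
'c' @ 4: {9,10}
'b' @ 5: {7,11}  [accepting]
final: {7,11}; accept 7 in set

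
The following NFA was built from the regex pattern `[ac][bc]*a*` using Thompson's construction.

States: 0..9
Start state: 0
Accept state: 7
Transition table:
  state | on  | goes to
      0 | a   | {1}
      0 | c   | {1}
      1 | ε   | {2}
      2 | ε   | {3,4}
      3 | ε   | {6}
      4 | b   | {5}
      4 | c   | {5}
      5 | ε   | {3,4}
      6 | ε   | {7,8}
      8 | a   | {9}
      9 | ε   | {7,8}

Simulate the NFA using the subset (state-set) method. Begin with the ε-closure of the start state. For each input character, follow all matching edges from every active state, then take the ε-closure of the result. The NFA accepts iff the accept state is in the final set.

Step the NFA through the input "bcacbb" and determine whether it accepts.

S₀ = ε-closure({0}) = {0}
'b' @ 1: {}  — state set empty
rest 'cacbb' ignored (set empty)
final: {}; accept 7 not in set

Answer: REJECT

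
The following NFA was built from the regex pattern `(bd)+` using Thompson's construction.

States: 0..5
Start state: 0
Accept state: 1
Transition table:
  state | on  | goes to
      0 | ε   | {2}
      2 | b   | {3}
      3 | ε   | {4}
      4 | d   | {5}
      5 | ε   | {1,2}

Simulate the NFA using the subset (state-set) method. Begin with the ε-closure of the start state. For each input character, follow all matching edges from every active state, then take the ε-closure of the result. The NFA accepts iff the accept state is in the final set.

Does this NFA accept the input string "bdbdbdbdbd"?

start: ε-closure({0}) = {0,2}
'b' @ 1: {3,4}
'd' @ 2: {1,2,5}  (accept∈set)
'b' @ 3: {3,4}
'd' @ 4: {1,2,5}  (accept∈set)
'b' @ 5: {3,4}
'd' @ 6: {1,2,5}  (accept∈set)
'b' @ 7: {3,4}
'd' @ 8: {1,2,5}  (accept∈set)
'b' @ 9: {3,4}
'd' @ 10: {1,2,5}  (accept∈set)
final: {1,2,5}; accept 1 in set

Answer: ACCEPT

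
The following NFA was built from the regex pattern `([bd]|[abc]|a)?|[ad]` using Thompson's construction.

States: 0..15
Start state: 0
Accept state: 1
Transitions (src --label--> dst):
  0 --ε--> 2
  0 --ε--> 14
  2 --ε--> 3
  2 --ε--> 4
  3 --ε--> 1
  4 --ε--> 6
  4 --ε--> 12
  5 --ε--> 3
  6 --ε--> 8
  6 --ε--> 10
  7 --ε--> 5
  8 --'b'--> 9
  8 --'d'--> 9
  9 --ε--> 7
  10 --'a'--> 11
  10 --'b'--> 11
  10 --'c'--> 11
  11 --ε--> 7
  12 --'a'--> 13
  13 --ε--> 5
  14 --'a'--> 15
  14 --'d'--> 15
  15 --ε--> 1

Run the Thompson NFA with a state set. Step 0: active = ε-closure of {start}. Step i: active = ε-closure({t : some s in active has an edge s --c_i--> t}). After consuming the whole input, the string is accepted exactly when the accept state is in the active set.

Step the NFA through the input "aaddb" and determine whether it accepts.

Answer: REJECT

Steps:
initial (ε-close {0}): {0,1,2,3,4,6,8,10,12,14}
'a' @ 1: {1,3,5,7,11,13,15}  (accept∈set)
'a' @ 2: {}  — dead — no transitions
rest 'ddb' ignored (set empty)
after full input: {}  (accept=1 not in)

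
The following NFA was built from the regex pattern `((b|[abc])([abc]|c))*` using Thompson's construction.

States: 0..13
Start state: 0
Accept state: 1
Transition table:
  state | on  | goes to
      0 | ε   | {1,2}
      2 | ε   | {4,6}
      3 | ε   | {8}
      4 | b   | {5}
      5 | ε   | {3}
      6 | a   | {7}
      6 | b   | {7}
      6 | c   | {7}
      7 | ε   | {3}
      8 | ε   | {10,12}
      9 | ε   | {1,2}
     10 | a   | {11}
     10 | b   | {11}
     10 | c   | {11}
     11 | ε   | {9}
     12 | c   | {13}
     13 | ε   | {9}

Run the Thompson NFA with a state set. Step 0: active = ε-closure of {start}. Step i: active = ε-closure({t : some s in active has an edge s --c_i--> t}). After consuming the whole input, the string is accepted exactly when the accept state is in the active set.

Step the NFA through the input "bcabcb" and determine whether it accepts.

Answer: ACCEPT

Trace:
S₀ = ε-closure({0}) = {0,1,2,4,6}
'b' @ 1: {3,5,7,8,10,12}
'c' @ 2: {1,2,4,6,9,11,13}  (accept∈set)
'a' @ 3: {3,7,8,10,12}
'b' @ 4: {1,2,4,6,9,11}  (accept∈set)
'c' @ 5: {3,7,8,10,12}
'b' @ 6: {1,2,4,6,9,11}  (accept∈set)
end set {1,2,4,6,9,11} — state 1 in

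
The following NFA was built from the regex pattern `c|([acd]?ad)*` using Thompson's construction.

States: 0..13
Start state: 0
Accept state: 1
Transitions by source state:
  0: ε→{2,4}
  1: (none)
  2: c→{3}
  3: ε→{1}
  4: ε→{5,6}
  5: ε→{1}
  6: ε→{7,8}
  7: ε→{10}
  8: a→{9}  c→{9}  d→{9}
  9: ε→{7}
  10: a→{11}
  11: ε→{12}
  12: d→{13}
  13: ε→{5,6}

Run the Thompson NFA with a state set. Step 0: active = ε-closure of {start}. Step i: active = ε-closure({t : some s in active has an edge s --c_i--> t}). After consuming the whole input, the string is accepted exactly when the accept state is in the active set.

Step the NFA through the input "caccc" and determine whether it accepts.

Answer: REJECT

Steps:
initial (ε-close {0}): {0,1,2,4,5,6,7,8,10}
'c' @ 1: {1,3,7,9,10}  (accept∈set)
'a' @ 2: {11,12}
'c' @ 3: {}  — no active states
rest 'cc' ignored (set empty)
end set {} — state 1 not in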